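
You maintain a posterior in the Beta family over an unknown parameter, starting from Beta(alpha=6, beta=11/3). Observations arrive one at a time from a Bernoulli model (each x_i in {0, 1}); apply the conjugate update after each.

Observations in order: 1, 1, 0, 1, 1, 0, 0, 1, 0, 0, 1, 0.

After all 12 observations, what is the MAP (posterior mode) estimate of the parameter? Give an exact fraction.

obs 1: x=1 → posterior Beta(7, 11/3)
obs 2: x=1 → posterior Beta(8, 11/3)
obs 3: x=0 → posterior Beta(8, 14/3)
obs 4: x=1 → posterior Beta(9, 14/3)
obs 5: x=1 → posterior Beta(10, 14/3)
obs 6: x=0 → posterior Beta(10, 17/3)
obs 7: x=0 → posterior Beta(10, 20/3)
obs 8: x=1 → posterior Beta(11, 20/3)
obs 9: x=0 → posterior Beta(11, 23/3)
obs 10: x=0 → posterior Beta(11, 26/3)
obs 11: x=1 → posterior Beta(12, 26/3)
obs 12: x=0 → posterior Beta(12, 29/3)

33/59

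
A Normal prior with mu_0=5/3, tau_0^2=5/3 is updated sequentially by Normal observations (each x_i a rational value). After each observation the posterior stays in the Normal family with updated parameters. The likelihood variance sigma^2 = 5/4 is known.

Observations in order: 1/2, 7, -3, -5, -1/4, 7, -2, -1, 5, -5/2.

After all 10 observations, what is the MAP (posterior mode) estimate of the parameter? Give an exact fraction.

28/43

obs 1: x=1/2 → posterior Normal(1, 5/7)
obs 2: x=7 → posterior Normal(35/11, 5/11)
obs 3: x=-3 → posterior Normal(23/15, 1/3)
obs 4: x=-5 → posterior Normal(3/19, 5/19)
obs 5: x=-1/4 → posterior Normal(2/23, 5/23)
obs 6: x=7 → posterior Normal(10/9, 5/27)
obs 7: x=-2 → posterior Normal(22/31, 5/31)
obs 8: x=-1 → posterior Normal(18/35, 1/7)
obs 9: x=5 → posterior Normal(38/39, 5/39)
obs 10: x=-5/2 → posterior Normal(28/43, 5/43)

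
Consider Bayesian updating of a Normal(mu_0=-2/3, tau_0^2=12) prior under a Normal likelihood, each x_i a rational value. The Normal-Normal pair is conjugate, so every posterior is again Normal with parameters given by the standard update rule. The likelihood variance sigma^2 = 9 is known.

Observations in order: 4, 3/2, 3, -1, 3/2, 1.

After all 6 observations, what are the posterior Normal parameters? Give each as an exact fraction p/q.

mu_0=38/27, tau_0^2=4/3

obs 1: x=4 → posterior Normal(2, 36/7)
obs 2: x=3/2 → posterior Normal(20/11, 36/11)
obs 3: x=3 → posterior Normal(32/15, 12/5)
obs 4: x=-1 → posterior Normal(28/19, 36/19)
obs 5: x=3/2 → posterior Normal(34/23, 36/23)
obs 6: x=1 → posterior Normal(38/27, 4/3)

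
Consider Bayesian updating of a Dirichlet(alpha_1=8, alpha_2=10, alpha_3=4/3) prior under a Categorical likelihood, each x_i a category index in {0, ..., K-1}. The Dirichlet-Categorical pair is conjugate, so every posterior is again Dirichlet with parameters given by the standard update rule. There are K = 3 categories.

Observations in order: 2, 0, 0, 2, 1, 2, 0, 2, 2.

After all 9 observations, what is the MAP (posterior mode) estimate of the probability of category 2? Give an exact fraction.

obs 1: x=2 → posterior Dirichlet(8, 10, 7/3)
obs 2: x=0 → posterior Dirichlet(9, 10, 7/3)
obs 3: x=0 → posterior Dirichlet(10, 10, 7/3)
obs 4: x=2 → posterior Dirichlet(10, 10, 10/3)
obs 5: x=1 → posterior Dirichlet(10, 11, 10/3)
obs 6: x=2 → posterior Dirichlet(10, 11, 13/3)
obs 7: x=0 → posterior Dirichlet(11, 11, 13/3)
obs 8: x=2 → posterior Dirichlet(11, 11, 16/3)
obs 9: x=2 → posterior Dirichlet(11, 11, 19/3)

4/19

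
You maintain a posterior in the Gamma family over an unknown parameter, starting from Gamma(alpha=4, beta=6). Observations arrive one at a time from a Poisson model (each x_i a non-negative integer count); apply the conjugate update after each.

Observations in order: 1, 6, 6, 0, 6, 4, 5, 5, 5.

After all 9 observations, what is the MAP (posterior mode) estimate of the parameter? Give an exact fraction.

41/15

obs 1: x=1 → posterior Gamma(5, 7)
obs 2: x=6 → posterior Gamma(11, 8)
obs 3: x=6 → posterior Gamma(17, 9)
obs 4: x=0 → posterior Gamma(17, 10)
obs 5: x=6 → posterior Gamma(23, 11)
obs 6: x=4 → posterior Gamma(27, 12)
obs 7: x=5 → posterior Gamma(32, 13)
obs 8: x=5 → posterior Gamma(37, 14)
obs 9: x=5 → posterior Gamma(42, 15)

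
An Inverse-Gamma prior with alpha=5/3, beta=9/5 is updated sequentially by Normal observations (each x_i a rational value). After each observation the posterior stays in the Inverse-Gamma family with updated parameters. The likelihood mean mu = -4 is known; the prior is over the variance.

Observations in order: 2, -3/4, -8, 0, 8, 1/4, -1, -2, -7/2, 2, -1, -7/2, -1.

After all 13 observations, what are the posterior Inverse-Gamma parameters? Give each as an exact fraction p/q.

alpha=49/6, beta=12469/80

obs 1: x=2 → posterior Inverse-Gamma(13/6, 99/5)
obs 2: x=-3/4 → posterior Inverse-Gamma(8/3, 4013/160)
obs 3: x=-8 → posterior Inverse-Gamma(19/6, 5293/160)
obs 4: x=0 → posterior Inverse-Gamma(11/3, 6573/160)
obs 5: x=8 → posterior Inverse-Gamma(25/6, 18093/160)
obs 6: x=1/4 → posterior Inverse-Gamma(14/3, 9769/80)
obs 7: x=-1 → posterior Inverse-Gamma(31/6, 10129/80)
obs 8: x=-2 → posterior Inverse-Gamma(17/3, 10289/80)
obs 9: x=-7/2 → posterior Inverse-Gamma(37/6, 10299/80)
obs 10: x=2 → posterior Inverse-Gamma(20/3, 11739/80)
obs 11: x=-1 → posterior Inverse-Gamma(43/6, 12099/80)
obs 12: x=-7/2 → posterior Inverse-Gamma(23/3, 12109/80)
obs 13: x=-1 → posterior Inverse-Gamma(49/6, 12469/80)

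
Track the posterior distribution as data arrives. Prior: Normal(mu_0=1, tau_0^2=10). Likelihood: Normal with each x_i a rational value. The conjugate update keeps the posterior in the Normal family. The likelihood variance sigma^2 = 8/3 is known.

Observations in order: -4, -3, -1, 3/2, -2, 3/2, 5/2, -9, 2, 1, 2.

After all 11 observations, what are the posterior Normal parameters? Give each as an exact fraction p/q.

obs 1: x=-4 → posterior Normal(-56/19, 40/19)
obs 2: x=-3 → posterior Normal(-101/34, 20/17)
obs 3: x=-1 → posterior Normal(-116/49, 40/49)
obs 4: x=3/2 → posterior Normal(-187/128, 5/8)
obs 5: x=-2 → posterior Normal(-247/158, 40/79)
obs 6: x=3/2 → posterior Normal(-101/94, 20/47)
obs 7: x=5/2 → posterior Normal(-127/218, 40/109)
obs 8: x=-9 → posterior Normal(-397/248, 10/31)
obs 9: x=2 → posterior Normal(-337/278, 40/139)
obs 10: x=1 → posterior Normal(-307/308, 20/77)
obs 11: x=2 → posterior Normal(-19/26, 40/169)

mu_0=-19/26, tau_0^2=40/169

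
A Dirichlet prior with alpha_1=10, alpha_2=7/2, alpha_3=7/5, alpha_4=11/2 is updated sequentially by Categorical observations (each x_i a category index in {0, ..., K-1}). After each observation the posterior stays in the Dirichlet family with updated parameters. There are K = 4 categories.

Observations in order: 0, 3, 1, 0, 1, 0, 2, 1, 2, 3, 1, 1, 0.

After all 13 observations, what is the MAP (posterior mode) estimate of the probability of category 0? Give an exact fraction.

obs 1: x=0 → posterior Dirichlet(11, 7/2, 7/5, 11/2)
obs 2: x=3 → posterior Dirichlet(11, 7/2, 7/5, 13/2)
obs 3: x=1 → posterior Dirichlet(11, 9/2, 7/5, 13/2)
obs 4: x=0 → posterior Dirichlet(12, 9/2, 7/5, 13/2)
obs 5: x=1 → posterior Dirichlet(12, 11/2, 7/5, 13/2)
obs 6: x=0 → posterior Dirichlet(13, 11/2, 7/5, 13/2)
obs 7: x=2 → posterior Dirichlet(13, 11/2, 12/5, 13/2)
obs 8: x=1 → posterior Dirichlet(13, 13/2, 12/5, 13/2)
obs 9: x=2 → posterior Dirichlet(13, 13/2, 17/5, 13/2)
obs 10: x=3 → posterior Dirichlet(13, 13/2, 17/5, 15/2)
obs 11: x=1 → posterior Dirichlet(13, 15/2, 17/5, 15/2)
obs 12: x=1 → posterior Dirichlet(13, 17/2, 17/5, 15/2)
obs 13: x=0 → posterior Dirichlet(14, 17/2, 17/5, 15/2)

65/147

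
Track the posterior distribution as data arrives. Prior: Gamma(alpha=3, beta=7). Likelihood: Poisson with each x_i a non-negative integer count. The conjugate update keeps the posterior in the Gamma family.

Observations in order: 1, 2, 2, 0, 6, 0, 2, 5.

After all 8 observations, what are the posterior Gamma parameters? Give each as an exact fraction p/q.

alpha=21, beta=15

obs 1: x=1 → posterior Gamma(4, 8)
obs 2: x=2 → posterior Gamma(6, 9)
obs 3: x=2 → posterior Gamma(8, 10)
obs 4: x=0 → posterior Gamma(8, 11)
obs 5: x=6 → posterior Gamma(14, 12)
obs 6: x=0 → posterior Gamma(14, 13)
obs 7: x=2 → posterior Gamma(16, 14)
obs 8: x=5 → posterior Gamma(21, 15)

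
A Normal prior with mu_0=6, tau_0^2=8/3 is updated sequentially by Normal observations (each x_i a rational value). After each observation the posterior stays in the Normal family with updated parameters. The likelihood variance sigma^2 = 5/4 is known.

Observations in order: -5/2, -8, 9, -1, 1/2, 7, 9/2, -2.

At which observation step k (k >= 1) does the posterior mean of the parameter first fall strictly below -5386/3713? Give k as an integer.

obs 1: x=-5/2 → posterior Normal(10/47, 40/47)
obs 2: x=-8 → posterior Normal(-246/79, 40/79)
obs 3: x=9 → posterior Normal(14/37, 40/111)
obs 4: x=-1 → posterior Normal(10/143, 40/143)
obs 5: x=1/2 → posterior Normal(26/175, 8/35)
obs 6: x=7 → posterior Normal(250/207, 40/207)
obs 7: x=9/2 → posterior Normal(394/239, 40/239)
obs 8: x=-2 → posterior Normal(330/271, 40/271)

k = 2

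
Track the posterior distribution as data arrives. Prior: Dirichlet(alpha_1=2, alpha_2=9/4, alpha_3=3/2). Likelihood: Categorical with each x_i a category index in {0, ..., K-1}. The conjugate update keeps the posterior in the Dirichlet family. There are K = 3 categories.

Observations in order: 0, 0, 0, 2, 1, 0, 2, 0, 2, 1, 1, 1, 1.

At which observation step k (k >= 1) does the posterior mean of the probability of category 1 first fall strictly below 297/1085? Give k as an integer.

k = 3

obs 1: x=0 → posterior Dirichlet(3, 9/4, 3/2)
obs 2: x=0 → posterior Dirichlet(4, 9/4, 3/2)
obs 3: x=0 → posterior Dirichlet(5, 9/4, 3/2)
obs 4: x=2 → posterior Dirichlet(5, 9/4, 5/2)
obs 5: x=1 → posterior Dirichlet(5, 13/4, 5/2)
obs 6: x=0 → posterior Dirichlet(6, 13/4, 5/2)
obs 7: x=2 → posterior Dirichlet(6, 13/4, 7/2)
obs 8: x=0 → posterior Dirichlet(7, 13/4, 7/2)
obs 9: x=2 → posterior Dirichlet(7, 13/4, 9/2)
obs 10: x=1 → posterior Dirichlet(7, 17/4, 9/2)
obs 11: x=1 → posterior Dirichlet(7, 21/4, 9/2)
obs 12: x=1 → posterior Dirichlet(7, 25/4, 9/2)
obs 13: x=1 → posterior Dirichlet(7, 29/4, 9/2)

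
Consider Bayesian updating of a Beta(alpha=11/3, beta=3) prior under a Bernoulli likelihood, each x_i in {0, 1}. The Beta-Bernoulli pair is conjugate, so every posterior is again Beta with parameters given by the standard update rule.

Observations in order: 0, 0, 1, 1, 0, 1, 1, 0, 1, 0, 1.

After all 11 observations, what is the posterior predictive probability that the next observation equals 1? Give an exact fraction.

29/53

obs 1: x=0 → posterior Beta(11/3, 4)
obs 2: x=0 → posterior Beta(11/3, 5)
obs 3: x=1 → posterior Beta(14/3, 5)
obs 4: x=1 → posterior Beta(17/3, 5)
obs 5: x=0 → posterior Beta(17/3, 6)
obs 6: x=1 → posterior Beta(20/3, 6)
obs 7: x=1 → posterior Beta(23/3, 6)
obs 8: x=0 → posterior Beta(23/3, 7)
obs 9: x=1 → posterior Beta(26/3, 7)
obs 10: x=0 → posterior Beta(26/3, 8)
obs 11: x=1 → posterior Beta(29/3, 8)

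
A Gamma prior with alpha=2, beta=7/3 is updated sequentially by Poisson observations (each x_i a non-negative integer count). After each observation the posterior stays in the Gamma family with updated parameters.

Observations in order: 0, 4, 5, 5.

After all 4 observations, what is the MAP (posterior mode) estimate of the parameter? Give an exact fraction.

45/19

obs 1: x=0 → posterior Gamma(2, 10/3)
obs 2: x=4 → posterior Gamma(6, 13/3)
obs 3: x=5 → posterior Gamma(11, 16/3)
obs 4: x=5 → posterior Gamma(16, 19/3)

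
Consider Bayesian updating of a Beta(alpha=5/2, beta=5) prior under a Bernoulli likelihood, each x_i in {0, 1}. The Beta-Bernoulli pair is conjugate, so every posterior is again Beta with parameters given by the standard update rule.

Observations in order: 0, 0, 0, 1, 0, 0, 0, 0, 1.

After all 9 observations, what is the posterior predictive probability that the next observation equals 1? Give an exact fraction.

3/11

obs 1: x=0 → posterior Beta(5/2, 6)
obs 2: x=0 → posterior Beta(5/2, 7)
obs 3: x=0 → posterior Beta(5/2, 8)
obs 4: x=1 → posterior Beta(7/2, 8)
obs 5: x=0 → posterior Beta(7/2, 9)
obs 6: x=0 → posterior Beta(7/2, 10)
obs 7: x=0 → posterior Beta(7/2, 11)
obs 8: x=0 → posterior Beta(7/2, 12)
obs 9: x=1 → posterior Beta(9/2, 12)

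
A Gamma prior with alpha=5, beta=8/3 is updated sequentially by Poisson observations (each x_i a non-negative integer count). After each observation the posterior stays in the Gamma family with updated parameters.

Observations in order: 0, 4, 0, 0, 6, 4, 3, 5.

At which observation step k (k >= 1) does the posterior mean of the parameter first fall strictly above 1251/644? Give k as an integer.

obs 1: x=0 → posterior Gamma(5, 11/3)
obs 2: x=4 → posterior Gamma(9, 14/3)
obs 3: x=0 → posterior Gamma(9, 17/3)
obs 4: x=0 → posterior Gamma(9, 20/3)
obs 5: x=6 → posterior Gamma(15, 23/3)
obs 6: x=4 → posterior Gamma(19, 26/3)
obs 7: x=3 → posterior Gamma(22, 29/3)
obs 8: x=5 → posterior Gamma(27, 32/3)

k = 5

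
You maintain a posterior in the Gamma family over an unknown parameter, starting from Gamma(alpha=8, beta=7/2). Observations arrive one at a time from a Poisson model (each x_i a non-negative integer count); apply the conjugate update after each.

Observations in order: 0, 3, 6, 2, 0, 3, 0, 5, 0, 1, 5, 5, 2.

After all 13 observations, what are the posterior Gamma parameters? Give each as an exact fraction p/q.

alpha=40, beta=33/2

obs 1: x=0 → posterior Gamma(8, 9/2)
obs 2: x=3 → posterior Gamma(11, 11/2)
obs 3: x=6 → posterior Gamma(17, 13/2)
obs 4: x=2 → posterior Gamma(19, 15/2)
obs 5: x=0 → posterior Gamma(19, 17/2)
obs 6: x=3 → posterior Gamma(22, 19/2)
obs 7: x=0 → posterior Gamma(22, 21/2)
obs 8: x=5 → posterior Gamma(27, 23/2)
obs 9: x=0 → posterior Gamma(27, 25/2)
obs 10: x=1 → posterior Gamma(28, 27/2)
obs 11: x=5 → posterior Gamma(33, 29/2)
obs 12: x=5 → posterior Gamma(38, 31/2)
obs 13: x=2 → posterior Gamma(40, 33/2)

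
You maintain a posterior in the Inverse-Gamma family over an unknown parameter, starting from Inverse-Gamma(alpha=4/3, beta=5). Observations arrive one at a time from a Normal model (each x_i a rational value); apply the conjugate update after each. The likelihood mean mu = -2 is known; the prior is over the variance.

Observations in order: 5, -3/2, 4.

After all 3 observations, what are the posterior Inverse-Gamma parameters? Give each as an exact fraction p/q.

alpha=17/6, beta=381/8

obs 1: x=5 → posterior Inverse-Gamma(11/6, 59/2)
obs 2: x=-3/2 → posterior Inverse-Gamma(7/3, 237/8)
obs 3: x=4 → posterior Inverse-Gamma(17/6, 381/8)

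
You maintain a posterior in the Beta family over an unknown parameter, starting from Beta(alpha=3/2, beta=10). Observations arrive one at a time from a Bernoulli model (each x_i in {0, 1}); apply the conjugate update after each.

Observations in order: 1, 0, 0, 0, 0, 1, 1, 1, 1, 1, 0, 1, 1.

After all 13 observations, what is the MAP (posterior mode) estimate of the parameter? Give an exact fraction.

17/45

obs 1: x=1 → posterior Beta(5/2, 10)
obs 2: x=0 → posterior Beta(5/2, 11)
obs 3: x=0 → posterior Beta(5/2, 12)
obs 4: x=0 → posterior Beta(5/2, 13)
obs 5: x=0 → posterior Beta(5/2, 14)
obs 6: x=1 → posterior Beta(7/2, 14)
obs 7: x=1 → posterior Beta(9/2, 14)
obs 8: x=1 → posterior Beta(11/2, 14)
obs 9: x=1 → posterior Beta(13/2, 14)
obs 10: x=1 → posterior Beta(15/2, 14)
obs 11: x=0 → posterior Beta(15/2, 15)
obs 12: x=1 → posterior Beta(17/2, 15)
obs 13: x=1 → posterior Beta(19/2, 15)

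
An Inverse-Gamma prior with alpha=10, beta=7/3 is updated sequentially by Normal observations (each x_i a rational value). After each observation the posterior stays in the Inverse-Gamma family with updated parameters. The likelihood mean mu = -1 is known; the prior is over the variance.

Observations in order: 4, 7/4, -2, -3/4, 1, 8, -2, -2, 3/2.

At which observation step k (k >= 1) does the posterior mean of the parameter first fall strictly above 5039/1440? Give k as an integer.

obs 1: x=4 → posterior Inverse-Gamma(21/2, 89/6)
obs 2: x=7/4 → posterior Inverse-Gamma(11, 1787/96)
obs 3: x=-2 → posterior Inverse-Gamma(23/2, 1835/96)
obs 4: x=-3/4 → posterior Inverse-Gamma(12, 919/48)
obs 5: x=1 → posterior Inverse-Gamma(25/2, 1015/48)
obs 6: x=8 → posterior Inverse-Gamma(13, 2959/48)
obs 7: x=-2 → posterior Inverse-Gamma(27/2, 2983/48)
obs 8: x=-2 → posterior Inverse-Gamma(14, 3007/48)
obs 9: x=3/2 → posterior Inverse-Gamma(29/2, 3157/48)

k = 6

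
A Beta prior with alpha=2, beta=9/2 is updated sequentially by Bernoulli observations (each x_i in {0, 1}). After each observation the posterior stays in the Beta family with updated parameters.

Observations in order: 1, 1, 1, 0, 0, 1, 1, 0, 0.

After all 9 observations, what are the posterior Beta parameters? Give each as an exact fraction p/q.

obs 1: x=1 → posterior Beta(3, 9/2)
obs 2: x=1 → posterior Beta(4, 9/2)
obs 3: x=1 → posterior Beta(5, 9/2)
obs 4: x=0 → posterior Beta(5, 11/2)
obs 5: x=0 → posterior Beta(5, 13/2)
obs 6: x=1 → posterior Beta(6, 13/2)
obs 7: x=1 → posterior Beta(7, 13/2)
obs 8: x=0 → posterior Beta(7, 15/2)
obs 9: x=0 → posterior Beta(7, 17/2)

alpha=7, beta=17/2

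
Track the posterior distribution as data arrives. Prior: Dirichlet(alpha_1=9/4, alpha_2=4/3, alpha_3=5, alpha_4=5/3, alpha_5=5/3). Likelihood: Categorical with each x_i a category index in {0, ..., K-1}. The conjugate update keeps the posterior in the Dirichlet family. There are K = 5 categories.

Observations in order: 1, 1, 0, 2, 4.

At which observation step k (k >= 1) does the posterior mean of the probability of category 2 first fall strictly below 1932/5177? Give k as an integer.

k = 2

obs 1: x=1 → posterior Dirichlet(9/4, 7/3, 5, 5/3, 5/3)
obs 2: x=1 → posterior Dirichlet(9/4, 10/3, 5, 5/3, 5/3)
obs 3: x=0 → posterior Dirichlet(13/4, 10/3, 5, 5/3, 5/3)
obs 4: x=2 → posterior Dirichlet(13/4, 10/3, 6, 5/3, 5/3)
obs 5: x=4 → posterior Dirichlet(13/4, 10/3, 6, 5/3, 8/3)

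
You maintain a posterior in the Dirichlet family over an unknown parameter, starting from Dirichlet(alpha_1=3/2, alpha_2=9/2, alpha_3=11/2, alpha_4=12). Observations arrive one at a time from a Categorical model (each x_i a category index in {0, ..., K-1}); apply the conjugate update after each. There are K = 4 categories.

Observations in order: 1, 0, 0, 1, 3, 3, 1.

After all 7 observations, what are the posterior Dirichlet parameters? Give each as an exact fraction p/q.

alpha_1=7/2, alpha_2=15/2, alpha_3=11/2, alpha_4=14

obs 1: x=1 → posterior Dirichlet(3/2, 11/2, 11/2, 12)
obs 2: x=0 → posterior Dirichlet(5/2, 11/2, 11/2, 12)
obs 3: x=0 → posterior Dirichlet(7/2, 11/2, 11/2, 12)
obs 4: x=1 → posterior Dirichlet(7/2, 13/2, 11/2, 12)
obs 5: x=3 → posterior Dirichlet(7/2, 13/2, 11/2, 13)
obs 6: x=3 → posterior Dirichlet(7/2, 13/2, 11/2, 14)
obs 7: x=1 → posterior Dirichlet(7/2, 15/2, 11/2, 14)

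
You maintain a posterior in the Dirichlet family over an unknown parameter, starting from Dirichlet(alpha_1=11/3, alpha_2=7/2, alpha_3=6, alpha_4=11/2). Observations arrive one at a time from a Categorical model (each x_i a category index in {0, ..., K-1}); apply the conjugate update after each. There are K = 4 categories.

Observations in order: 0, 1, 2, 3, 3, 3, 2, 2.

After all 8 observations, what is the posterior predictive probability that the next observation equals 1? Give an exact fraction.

27/160

obs 1: x=0 → posterior Dirichlet(14/3, 7/2, 6, 11/2)
obs 2: x=1 → posterior Dirichlet(14/3, 9/2, 6, 11/2)
obs 3: x=2 → posterior Dirichlet(14/3, 9/2, 7, 11/2)
obs 4: x=3 → posterior Dirichlet(14/3, 9/2, 7, 13/2)
obs 5: x=3 → posterior Dirichlet(14/3, 9/2, 7, 15/2)
obs 6: x=3 → posterior Dirichlet(14/3, 9/2, 7, 17/2)
obs 7: x=2 → posterior Dirichlet(14/3, 9/2, 8, 17/2)
obs 8: x=2 → posterior Dirichlet(14/3, 9/2, 9, 17/2)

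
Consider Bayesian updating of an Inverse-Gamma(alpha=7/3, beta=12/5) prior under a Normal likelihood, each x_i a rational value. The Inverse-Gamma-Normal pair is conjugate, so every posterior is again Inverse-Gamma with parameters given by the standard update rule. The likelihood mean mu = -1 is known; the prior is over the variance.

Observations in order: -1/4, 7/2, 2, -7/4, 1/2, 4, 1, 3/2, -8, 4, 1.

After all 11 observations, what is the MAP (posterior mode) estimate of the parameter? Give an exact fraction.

18081/2120

obs 1: x=-1/4 → posterior Inverse-Gamma(17/6, 429/160)
obs 2: x=7/2 → posterior Inverse-Gamma(10/3, 2049/160)
obs 3: x=2 → posterior Inverse-Gamma(23/6, 2769/160)
obs 4: x=-7/4 → posterior Inverse-Gamma(13/3, 1407/80)
obs 5: x=1/2 → posterior Inverse-Gamma(29/6, 1497/80)
obs 6: x=4 → posterior Inverse-Gamma(16/3, 2497/80)
obs 7: x=1 → posterior Inverse-Gamma(35/6, 2657/80)
obs 8: x=3/2 → posterior Inverse-Gamma(19/3, 2907/80)
obs 9: x=-8 → posterior Inverse-Gamma(41/6, 4867/80)
obs 10: x=4 → posterior Inverse-Gamma(22/3, 5867/80)
obs 11: x=1 → posterior Inverse-Gamma(47/6, 6027/80)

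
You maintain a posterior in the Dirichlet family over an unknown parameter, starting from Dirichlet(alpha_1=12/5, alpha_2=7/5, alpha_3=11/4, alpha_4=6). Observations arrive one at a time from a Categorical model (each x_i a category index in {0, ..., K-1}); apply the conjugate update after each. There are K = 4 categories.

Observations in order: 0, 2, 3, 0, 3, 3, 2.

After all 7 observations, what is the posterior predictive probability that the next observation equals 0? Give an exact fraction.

obs 1: x=0 → posterior Dirichlet(17/5, 7/5, 11/4, 6)
obs 2: x=2 → posterior Dirichlet(17/5, 7/5, 15/4, 6)
obs 3: x=3 → posterior Dirichlet(17/5, 7/5, 15/4, 7)
obs 4: x=0 → posterior Dirichlet(22/5, 7/5, 15/4, 7)
obs 5: x=3 → posterior Dirichlet(22/5, 7/5, 15/4, 8)
obs 6: x=3 → posterior Dirichlet(22/5, 7/5, 15/4, 9)
obs 7: x=2 → posterior Dirichlet(22/5, 7/5, 19/4, 9)

88/391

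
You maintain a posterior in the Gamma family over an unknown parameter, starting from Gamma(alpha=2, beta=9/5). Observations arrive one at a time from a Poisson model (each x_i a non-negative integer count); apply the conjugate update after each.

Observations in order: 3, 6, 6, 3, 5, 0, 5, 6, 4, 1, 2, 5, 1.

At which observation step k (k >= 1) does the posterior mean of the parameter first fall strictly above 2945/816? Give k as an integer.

k = 5

obs 1: x=3 → posterior Gamma(5, 14/5)
obs 2: x=6 → posterior Gamma(11, 19/5)
obs 3: x=6 → posterior Gamma(17, 24/5)
obs 4: x=3 → posterior Gamma(20, 29/5)
obs 5: x=5 → posterior Gamma(25, 34/5)
obs 6: x=0 → posterior Gamma(25, 39/5)
obs 7: x=5 → posterior Gamma(30, 44/5)
obs 8: x=6 → posterior Gamma(36, 49/5)
obs 9: x=4 → posterior Gamma(40, 54/5)
obs 10: x=1 → posterior Gamma(41, 59/5)
obs 11: x=2 → posterior Gamma(43, 64/5)
obs 12: x=5 → posterior Gamma(48, 69/5)
obs 13: x=1 → posterior Gamma(49, 74/5)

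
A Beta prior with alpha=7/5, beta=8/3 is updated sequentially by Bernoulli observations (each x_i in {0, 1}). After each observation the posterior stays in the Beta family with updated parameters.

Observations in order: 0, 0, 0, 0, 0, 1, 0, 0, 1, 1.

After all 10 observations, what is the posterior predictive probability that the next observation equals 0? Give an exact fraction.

obs 1: x=0 → posterior Beta(7/5, 11/3)
obs 2: x=0 → posterior Beta(7/5, 14/3)
obs 3: x=0 → posterior Beta(7/5, 17/3)
obs 4: x=0 → posterior Beta(7/5, 20/3)
obs 5: x=0 → posterior Beta(7/5, 23/3)
obs 6: x=1 → posterior Beta(12/5, 23/3)
obs 7: x=0 → posterior Beta(12/5, 26/3)
obs 8: x=0 → posterior Beta(12/5, 29/3)
obs 9: x=1 → posterior Beta(17/5, 29/3)
obs 10: x=1 → posterior Beta(22/5, 29/3)

145/211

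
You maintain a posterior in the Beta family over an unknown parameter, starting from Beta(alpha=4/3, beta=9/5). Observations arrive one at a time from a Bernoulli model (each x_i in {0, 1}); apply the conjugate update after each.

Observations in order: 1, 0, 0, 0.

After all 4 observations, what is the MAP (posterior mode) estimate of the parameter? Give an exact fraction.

obs 1: x=1 → posterior Beta(7/3, 9/5)
obs 2: x=0 → posterior Beta(7/3, 14/5)
obs 3: x=0 → posterior Beta(7/3, 19/5)
obs 4: x=0 → posterior Beta(7/3, 24/5)

20/77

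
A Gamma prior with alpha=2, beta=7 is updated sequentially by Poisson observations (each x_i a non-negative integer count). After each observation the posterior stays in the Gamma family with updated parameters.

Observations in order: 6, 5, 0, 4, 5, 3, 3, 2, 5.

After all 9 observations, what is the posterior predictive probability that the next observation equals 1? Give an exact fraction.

obs 1: x=6 → posterior Gamma(8, 8)
obs 2: x=5 → posterior Gamma(13, 9)
obs 3: x=0 → posterior Gamma(13, 10)
obs 4: x=4 → posterior Gamma(17, 11)
obs 5: x=5 → posterior Gamma(22, 12)
obs 6: x=3 → posterior Gamma(25, 13)
obs 7: x=3 → posterior Gamma(28, 14)
obs 8: x=2 → posterior Gamma(30, 15)
obs 9: x=5 → posterior Gamma(35, 16)

48782880121785738122109383721418290794332160/197770344305988984840145602058543169130838081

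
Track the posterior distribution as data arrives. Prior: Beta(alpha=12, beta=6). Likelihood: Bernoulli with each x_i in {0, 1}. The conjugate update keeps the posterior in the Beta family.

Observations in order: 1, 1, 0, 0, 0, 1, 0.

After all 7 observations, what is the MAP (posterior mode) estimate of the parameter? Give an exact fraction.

obs 1: x=1 → posterior Beta(13, 6)
obs 2: x=1 → posterior Beta(14, 6)
obs 3: x=0 → posterior Beta(14, 7)
obs 4: x=0 → posterior Beta(14, 8)
obs 5: x=0 → posterior Beta(14, 9)
obs 6: x=1 → posterior Beta(15, 9)
obs 7: x=0 → posterior Beta(15, 10)

14/23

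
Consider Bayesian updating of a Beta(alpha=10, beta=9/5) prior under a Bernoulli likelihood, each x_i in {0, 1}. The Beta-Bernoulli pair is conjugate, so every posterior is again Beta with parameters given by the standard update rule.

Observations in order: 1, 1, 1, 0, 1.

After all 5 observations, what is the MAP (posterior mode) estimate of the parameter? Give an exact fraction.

obs 1: x=1 → posterior Beta(11, 9/5)
obs 2: x=1 → posterior Beta(12, 9/5)
obs 3: x=1 → posterior Beta(13, 9/5)
obs 4: x=0 → posterior Beta(13, 14/5)
obs 5: x=1 → posterior Beta(14, 14/5)

65/74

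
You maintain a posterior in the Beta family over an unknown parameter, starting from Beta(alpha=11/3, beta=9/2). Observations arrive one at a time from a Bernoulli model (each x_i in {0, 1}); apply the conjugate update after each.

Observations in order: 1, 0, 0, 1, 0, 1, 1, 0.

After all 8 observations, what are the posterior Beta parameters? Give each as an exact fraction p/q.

alpha=23/3, beta=17/2

obs 1: x=1 → posterior Beta(14/3, 9/2)
obs 2: x=0 → posterior Beta(14/3, 11/2)
obs 3: x=0 → posterior Beta(14/3, 13/2)
obs 4: x=1 → posterior Beta(17/3, 13/2)
obs 5: x=0 → posterior Beta(17/3, 15/2)
obs 6: x=1 → posterior Beta(20/3, 15/2)
obs 7: x=1 → posterior Beta(23/3, 15/2)
obs 8: x=0 → posterior Beta(23/3, 17/2)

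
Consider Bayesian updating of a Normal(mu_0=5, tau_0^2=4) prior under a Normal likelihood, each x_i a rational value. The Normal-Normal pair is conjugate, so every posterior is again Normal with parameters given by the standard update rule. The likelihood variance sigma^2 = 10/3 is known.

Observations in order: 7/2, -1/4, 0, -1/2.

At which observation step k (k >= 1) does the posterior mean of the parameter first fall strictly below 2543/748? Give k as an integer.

obs 1: x=7/2 → posterior Normal(46/11, 20/11)
obs 2: x=-1/4 → posterior Normal(89/34, 20/17)
obs 3: x=0 → posterior Normal(89/46, 20/23)
obs 4: x=-1/2 → posterior Normal(83/58, 20/29)

k = 2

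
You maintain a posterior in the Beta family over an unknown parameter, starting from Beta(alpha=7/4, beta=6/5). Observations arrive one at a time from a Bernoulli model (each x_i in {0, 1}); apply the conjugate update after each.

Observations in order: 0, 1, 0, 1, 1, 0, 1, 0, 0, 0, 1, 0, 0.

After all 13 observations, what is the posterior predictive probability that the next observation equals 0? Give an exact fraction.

184/319

obs 1: x=0 → posterior Beta(7/4, 11/5)
obs 2: x=1 → posterior Beta(11/4, 11/5)
obs 3: x=0 → posterior Beta(11/4, 16/5)
obs 4: x=1 → posterior Beta(15/4, 16/5)
obs 5: x=1 → posterior Beta(19/4, 16/5)
obs 6: x=0 → posterior Beta(19/4, 21/5)
obs 7: x=1 → posterior Beta(23/4, 21/5)
obs 8: x=0 → posterior Beta(23/4, 26/5)
obs 9: x=0 → posterior Beta(23/4, 31/5)
obs 10: x=0 → posterior Beta(23/4, 36/5)
obs 11: x=1 → posterior Beta(27/4, 36/5)
obs 12: x=0 → posterior Beta(27/4, 41/5)
obs 13: x=0 → posterior Beta(27/4, 46/5)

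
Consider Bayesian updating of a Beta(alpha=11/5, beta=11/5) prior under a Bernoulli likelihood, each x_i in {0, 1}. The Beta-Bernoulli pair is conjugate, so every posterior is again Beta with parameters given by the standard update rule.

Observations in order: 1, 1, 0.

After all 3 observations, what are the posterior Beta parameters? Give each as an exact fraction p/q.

obs 1: x=1 → posterior Beta(16/5, 11/5)
obs 2: x=1 → posterior Beta(21/5, 11/5)
obs 3: x=0 → posterior Beta(21/5, 16/5)

alpha=21/5, beta=16/5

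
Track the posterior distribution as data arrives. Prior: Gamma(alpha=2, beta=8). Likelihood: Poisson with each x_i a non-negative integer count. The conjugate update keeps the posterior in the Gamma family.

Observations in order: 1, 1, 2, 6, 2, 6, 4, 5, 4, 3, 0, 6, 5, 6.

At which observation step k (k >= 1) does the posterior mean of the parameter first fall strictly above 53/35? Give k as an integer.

k = 7

obs 1: x=1 → posterior Gamma(3, 9)
obs 2: x=1 → posterior Gamma(4, 10)
obs 3: x=2 → posterior Gamma(6, 11)
obs 4: x=6 → posterior Gamma(12, 12)
obs 5: x=2 → posterior Gamma(14, 13)
obs 6: x=6 → posterior Gamma(20, 14)
obs 7: x=4 → posterior Gamma(24, 15)
obs 8: x=5 → posterior Gamma(29, 16)
obs 9: x=4 → posterior Gamma(33, 17)
obs 10: x=3 → posterior Gamma(36, 18)
obs 11: x=0 → posterior Gamma(36, 19)
obs 12: x=6 → posterior Gamma(42, 20)
obs 13: x=5 → posterior Gamma(47, 21)
obs 14: x=6 → posterior Gamma(53, 22)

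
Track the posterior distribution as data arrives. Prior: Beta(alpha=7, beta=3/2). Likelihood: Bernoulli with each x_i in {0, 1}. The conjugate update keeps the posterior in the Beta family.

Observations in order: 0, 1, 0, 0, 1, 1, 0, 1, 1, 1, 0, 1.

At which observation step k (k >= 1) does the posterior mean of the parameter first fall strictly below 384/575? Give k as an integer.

k = 4

obs 1: x=0 → posterior Beta(7, 5/2)
obs 2: x=1 → posterior Beta(8, 5/2)
obs 3: x=0 → posterior Beta(8, 7/2)
obs 4: x=0 → posterior Beta(8, 9/2)
obs 5: x=1 → posterior Beta(9, 9/2)
obs 6: x=1 → posterior Beta(10, 9/2)
obs 7: x=0 → posterior Beta(10, 11/2)
obs 8: x=1 → posterior Beta(11, 11/2)
obs 9: x=1 → posterior Beta(12, 11/2)
obs 10: x=1 → posterior Beta(13, 11/2)
obs 11: x=0 → posterior Beta(13, 13/2)
obs 12: x=1 → posterior Beta(14, 13/2)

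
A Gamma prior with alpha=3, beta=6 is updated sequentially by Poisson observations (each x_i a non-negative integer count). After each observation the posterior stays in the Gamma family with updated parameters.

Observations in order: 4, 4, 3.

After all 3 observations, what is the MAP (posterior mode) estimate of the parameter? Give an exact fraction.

obs 1: x=4 → posterior Gamma(7, 7)
obs 2: x=4 → posterior Gamma(11, 8)
obs 3: x=3 → posterior Gamma(14, 9)

13/9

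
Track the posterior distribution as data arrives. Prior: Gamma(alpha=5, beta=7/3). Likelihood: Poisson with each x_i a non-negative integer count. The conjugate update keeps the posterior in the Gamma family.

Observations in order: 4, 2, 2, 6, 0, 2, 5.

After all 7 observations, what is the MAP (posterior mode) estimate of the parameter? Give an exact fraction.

obs 1: x=4 → posterior Gamma(9, 10/3)
obs 2: x=2 → posterior Gamma(11, 13/3)
obs 3: x=2 → posterior Gamma(13, 16/3)
obs 4: x=6 → posterior Gamma(19, 19/3)
obs 5: x=0 → posterior Gamma(19, 22/3)
obs 6: x=2 → posterior Gamma(21, 25/3)
obs 7: x=5 → posterior Gamma(26, 28/3)

75/28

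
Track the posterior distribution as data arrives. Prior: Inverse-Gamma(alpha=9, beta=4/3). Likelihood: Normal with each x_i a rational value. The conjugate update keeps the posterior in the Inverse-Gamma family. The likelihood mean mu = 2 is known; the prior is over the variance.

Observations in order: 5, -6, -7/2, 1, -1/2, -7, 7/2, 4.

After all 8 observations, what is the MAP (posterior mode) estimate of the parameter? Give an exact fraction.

2405/336

obs 1: x=5 → posterior Inverse-Gamma(19/2, 35/6)
obs 2: x=-6 → posterior Inverse-Gamma(10, 227/6)
obs 3: x=-7/2 → posterior Inverse-Gamma(21/2, 1271/24)
obs 4: x=1 → posterior Inverse-Gamma(11, 1283/24)
obs 5: x=-1/2 → posterior Inverse-Gamma(23/2, 679/12)
obs 6: x=-7 → posterior Inverse-Gamma(12, 1165/12)
obs 7: x=7/2 → posterior Inverse-Gamma(25/2, 2357/24)
obs 8: x=4 → posterior Inverse-Gamma(13, 2405/24)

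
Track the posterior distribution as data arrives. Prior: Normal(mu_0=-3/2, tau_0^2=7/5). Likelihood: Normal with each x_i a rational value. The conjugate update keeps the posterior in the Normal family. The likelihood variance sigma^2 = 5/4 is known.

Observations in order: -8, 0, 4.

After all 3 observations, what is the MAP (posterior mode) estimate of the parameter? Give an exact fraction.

-299/218

obs 1: x=-8 → posterior Normal(-523/106, 35/53)
obs 2: x=0 → posterior Normal(-523/162, 35/81)
obs 3: x=4 → posterior Normal(-299/218, 35/109)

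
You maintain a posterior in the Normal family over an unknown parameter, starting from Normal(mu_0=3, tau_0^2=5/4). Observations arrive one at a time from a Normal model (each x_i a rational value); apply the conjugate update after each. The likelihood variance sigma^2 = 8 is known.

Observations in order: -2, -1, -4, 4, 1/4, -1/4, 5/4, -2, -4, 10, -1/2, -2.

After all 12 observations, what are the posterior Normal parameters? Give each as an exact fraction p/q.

obs 1: x=-2 → posterior Normal(86/37, 40/37)
obs 2: x=-1 → posterior Normal(27/14, 20/21)
obs 3: x=-4 → posterior Normal(61/47, 40/47)
obs 4: x=4 → posterior Normal(81/52, 10/13)
obs 5: x=1/4 → posterior Normal(329/228, 40/57)
obs 6: x=-1/4 → posterior Normal(81/62, 20/31)
obs 7: x=5/4 → posterior Normal(349/268, 40/67)
obs 8: x=-2 → posterior Normal(103/96, 5/9)
obs 9: x=-4 → posterior Normal(229/308, 40/77)
obs 10: x=10 → posterior Normal(429/328, 20/41)
obs 11: x=-1/2 → posterior Normal(419/348, 40/87)
obs 12: x=-2 → posterior Normal(379/368, 10/23)

mu_0=379/368, tau_0^2=10/23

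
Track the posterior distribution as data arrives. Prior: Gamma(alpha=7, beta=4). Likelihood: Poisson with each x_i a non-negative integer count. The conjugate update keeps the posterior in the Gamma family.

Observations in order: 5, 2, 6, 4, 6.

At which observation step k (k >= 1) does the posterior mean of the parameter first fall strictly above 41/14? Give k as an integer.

k = 4

obs 1: x=5 → posterior Gamma(12, 5)
obs 2: x=2 → posterior Gamma(14, 6)
obs 3: x=6 → posterior Gamma(20, 7)
obs 4: x=4 → posterior Gamma(24, 8)
obs 5: x=6 → posterior Gamma(30, 9)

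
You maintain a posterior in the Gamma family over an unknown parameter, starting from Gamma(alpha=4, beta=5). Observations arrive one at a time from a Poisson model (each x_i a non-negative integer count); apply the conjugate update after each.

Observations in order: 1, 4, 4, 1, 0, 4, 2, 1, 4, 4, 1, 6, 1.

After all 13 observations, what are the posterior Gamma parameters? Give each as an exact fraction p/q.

alpha=37, beta=18

obs 1: x=1 → posterior Gamma(5, 6)
obs 2: x=4 → posterior Gamma(9, 7)
obs 3: x=4 → posterior Gamma(13, 8)
obs 4: x=1 → posterior Gamma(14, 9)
obs 5: x=0 → posterior Gamma(14, 10)
obs 6: x=4 → posterior Gamma(18, 11)
obs 7: x=2 → posterior Gamma(20, 12)
obs 8: x=1 → posterior Gamma(21, 13)
obs 9: x=4 → posterior Gamma(25, 14)
obs 10: x=4 → posterior Gamma(29, 15)
obs 11: x=1 → posterior Gamma(30, 16)
obs 12: x=6 → posterior Gamma(36, 17)
obs 13: x=1 → posterior Gamma(37, 18)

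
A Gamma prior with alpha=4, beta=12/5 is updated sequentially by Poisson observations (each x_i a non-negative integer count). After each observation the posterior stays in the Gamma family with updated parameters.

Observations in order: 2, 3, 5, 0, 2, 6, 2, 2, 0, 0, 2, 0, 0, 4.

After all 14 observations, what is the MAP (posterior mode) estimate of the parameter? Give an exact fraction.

155/82

obs 1: x=2 → posterior Gamma(6, 17/5)
obs 2: x=3 → posterior Gamma(9, 22/5)
obs 3: x=5 → posterior Gamma(14, 27/5)
obs 4: x=0 → posterior Gamma(14, 32/5)
obs 5: x=2 → posterior Gamma(16, 37/5)
obs 6: x=6 → posterior Gamma(22, 42/5)
obs 7: x=2 → posterior Gamma(24, 47/5)
obs 8: x=2 → posterior Gamma(26, 52/5)
obs 9: x=0 → posterior Gamma(26, 57/5)
obs 10: x=0 → posterior Gamma(26, 62/5)
obs 11: x=2 → posterior Gamma(28, 67/5)
obs 12: x=0 → posterior Gamma(28, 72/5)
obs 13: x=0 → posterior Gamma(28, 77/5)
obs 14: x=4 → posterior Gamma(32, 82/5)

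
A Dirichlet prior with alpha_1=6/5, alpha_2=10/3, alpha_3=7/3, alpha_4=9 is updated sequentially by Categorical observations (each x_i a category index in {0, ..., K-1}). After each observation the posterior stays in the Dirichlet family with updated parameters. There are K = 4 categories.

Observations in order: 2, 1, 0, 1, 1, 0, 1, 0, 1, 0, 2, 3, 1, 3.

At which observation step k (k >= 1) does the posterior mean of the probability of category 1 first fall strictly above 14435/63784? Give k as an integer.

obs 1: x=2 → posterior Dirichlet(6/5, 10/3, 10/3, 9)
obs 2: x=1 → posterior Dirichlet(6/5, 13/3, 10/3, 9)
obs 3: x=0 → posterior Dirichlet(11/5, 13/3, 10/3, 9)
obs 4: x=1 → posterior Dirichlet(11/5, 16/3, 10/3, 9)
obs 5: x=1 → posterior Dirichlet(11/5, 19/3, 10/3, 9)
obs 6: x=0 → posterior Dirichlet(16/5, 19/3, 10/3, 9)
obs 7: x=1 → posterior Dirichlet(16/5, 22/3, 10/3, 9)
obs 8: x=0 → posterior Dirichlet(21/5, 22/3, 10/3, 9)
obs 9: x=1 → posterior Dirichlet(21/5, 25/3, 10/3, 9)
obs 10: x=0 → posterior Dirichlet(26/5, 25/3, 10/3, 9)
obs 11: x=2 → posterior Dirichlet(26/5, 25/3, 13/3, 9)
obs 12: x=3 → posterior Dirichlet(26/5, 25/3, 13/3, 10)
obs 13: x=1 → posterior Dirichlet(26/5, 28/3, 13/3, 10)
obs 14: x=3 → posterior Dirichlet(26/5, 28/3, 13/3, 11)

k = 2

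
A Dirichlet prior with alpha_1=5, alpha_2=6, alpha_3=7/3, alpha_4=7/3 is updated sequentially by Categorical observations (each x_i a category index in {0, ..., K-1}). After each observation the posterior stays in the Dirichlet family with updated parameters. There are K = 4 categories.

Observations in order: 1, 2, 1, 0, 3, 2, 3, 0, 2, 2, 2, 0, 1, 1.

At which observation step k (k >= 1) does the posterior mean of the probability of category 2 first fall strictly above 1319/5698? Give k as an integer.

k = 10

obs 1: x=1 → posterior Dirichlet(5, 7, 7/3, 7/3)
obs 2: x=2 → posterior Dirichlet(5, 7, 10/3, 7/3)
obs 3: x=1 → posterior Dirichlet(5, 8, 10/3, 7/3)
obs 4: x=0 → posterior Dirichlet(6, 8, 10/3, 7/3)
obs 5: x=3 → posterior Dirichlet(6, 8, 10/3, 10/3)
obs 6: x=2 → posterior Dirichlet(6, 8, 13/3, 10/3)
obs 7: x=3 → posterior Dirichlet(6, 8, 13/3, 13/3)
obs 8: x=0 → posterior Dirichlet(7, 8, 13/3, 13/3)
obs 9: x=2 → posterior Dirichlet(7, 8, 16/3, 13/3)
obs 10: x=2 → posterior Dirichlet(7, 8, 19/3, 13/3)
obs 11: x=2 → posterior Dirichlet(7, 8, 22/3, 13/3)
obs 12: x=0 → posterior Dirichlet(8, 8, 22/3, 13/3)
obs 13: x=1 → posterior Dirichlet(8, 9, 22/3, 13/3)
obs 14: x=1 → posterior Dirichlet(8, 10, 22/3, 13/3)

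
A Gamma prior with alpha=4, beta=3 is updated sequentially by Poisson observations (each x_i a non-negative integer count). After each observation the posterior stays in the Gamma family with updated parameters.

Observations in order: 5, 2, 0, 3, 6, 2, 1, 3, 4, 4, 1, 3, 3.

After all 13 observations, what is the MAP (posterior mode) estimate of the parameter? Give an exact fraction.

5/2

obs 1: x=5 → posterior Gamma(9, 4)
obs 2: x=2 → posterior Gamma(11, 5)
obs 3: x=0 → posterior Gamma(11, 6)
obs 4: x=3 → posterior Gamma(14, 7)
obs 5: x=6 → posterior Gamma(20, 8)
obs 6: x=2 → posterior Gamma(22, 9)
obs 7: x=1 → posterior Gamma(23, 10)
obs 8: x=3 → posterior Gamma(26, 11)
obs 9: x=4 → posterior Gamma(30, 12)
obs 10: x=4 → posterior Gamma(34, 13)
obs 11: x=1 → posterior Gamma(35, 14)
obs 12: x=3 → posterior Gamma(38, 15)
obs 13: x=3 → posterior Gamma(41, 16)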